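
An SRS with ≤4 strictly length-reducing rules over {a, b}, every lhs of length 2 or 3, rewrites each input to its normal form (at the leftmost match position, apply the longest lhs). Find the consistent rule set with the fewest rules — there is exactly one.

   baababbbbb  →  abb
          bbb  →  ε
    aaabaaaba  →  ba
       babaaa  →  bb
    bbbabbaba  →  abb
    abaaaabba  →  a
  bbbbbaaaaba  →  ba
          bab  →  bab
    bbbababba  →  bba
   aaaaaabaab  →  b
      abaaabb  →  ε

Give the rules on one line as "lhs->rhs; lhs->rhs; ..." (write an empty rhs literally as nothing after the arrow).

  | baababbbbb => bbbabbbbb => abbbbb => abb
  | bbb => ε
  | aaabaaaba => aabaaaba => bbaaaba => bbaaba => bbbba => ba
  | babaaa => baa => bb

aa->b; aaa->aa; aba->; bbb->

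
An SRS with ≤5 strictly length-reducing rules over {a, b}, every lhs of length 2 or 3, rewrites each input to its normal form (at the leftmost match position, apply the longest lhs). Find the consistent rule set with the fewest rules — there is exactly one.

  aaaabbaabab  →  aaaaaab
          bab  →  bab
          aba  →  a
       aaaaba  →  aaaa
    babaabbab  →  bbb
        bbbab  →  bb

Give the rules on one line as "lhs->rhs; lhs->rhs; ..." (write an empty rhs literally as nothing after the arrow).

  | aaaabbaabab => aaaaaabab => aaaaaab
  | bab
  | aba => a
  | aaaaba => aaaa

aba->a; abb->a; baa->bb; bba->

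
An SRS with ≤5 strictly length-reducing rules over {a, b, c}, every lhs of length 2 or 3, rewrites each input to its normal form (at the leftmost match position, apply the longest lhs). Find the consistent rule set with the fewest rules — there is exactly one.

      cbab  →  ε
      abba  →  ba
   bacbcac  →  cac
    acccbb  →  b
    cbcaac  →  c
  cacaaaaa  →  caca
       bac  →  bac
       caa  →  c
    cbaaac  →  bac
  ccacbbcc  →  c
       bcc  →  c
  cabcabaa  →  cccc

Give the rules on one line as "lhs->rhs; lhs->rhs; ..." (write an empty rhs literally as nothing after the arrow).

aa->; ab->c; bc->; cb->b

  | cbab => bab => bc => ε
  | abba => cba => ba
  | bacbcac => babcac => bccac => cac
  | acccbb => accbb => acbb => abb => cb => b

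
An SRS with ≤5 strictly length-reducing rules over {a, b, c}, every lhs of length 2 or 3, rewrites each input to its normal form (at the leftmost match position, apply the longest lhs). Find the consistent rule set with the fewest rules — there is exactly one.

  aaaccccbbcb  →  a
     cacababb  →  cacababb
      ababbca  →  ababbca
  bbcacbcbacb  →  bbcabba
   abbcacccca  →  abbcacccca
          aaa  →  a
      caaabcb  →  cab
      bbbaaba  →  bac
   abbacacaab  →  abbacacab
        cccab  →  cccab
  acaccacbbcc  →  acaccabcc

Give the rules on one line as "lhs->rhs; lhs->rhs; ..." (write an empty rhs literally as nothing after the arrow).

aa->a; baa->ac; cb->; cbc->b

  | aaaccccbbcb => aaccccbbcb => accccbbcb => acccbcb => accbb => acb => a
  | cacababb
  | ababbca
  | bbcacbcbacb => bbcabbacb => bbcabba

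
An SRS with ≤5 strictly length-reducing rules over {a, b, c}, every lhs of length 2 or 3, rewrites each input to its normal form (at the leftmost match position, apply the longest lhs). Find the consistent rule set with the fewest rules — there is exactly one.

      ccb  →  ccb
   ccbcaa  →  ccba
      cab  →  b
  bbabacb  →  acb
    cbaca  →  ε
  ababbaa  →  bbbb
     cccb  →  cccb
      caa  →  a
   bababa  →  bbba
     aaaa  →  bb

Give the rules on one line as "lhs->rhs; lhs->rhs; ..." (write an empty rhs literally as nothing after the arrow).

aa->b; ab->b; bac->ac; ca->

  | ccb
  | ccbcaa => ccba
  | cab => b
  | bbabacb => bbbacb => bbacb => bacb => acb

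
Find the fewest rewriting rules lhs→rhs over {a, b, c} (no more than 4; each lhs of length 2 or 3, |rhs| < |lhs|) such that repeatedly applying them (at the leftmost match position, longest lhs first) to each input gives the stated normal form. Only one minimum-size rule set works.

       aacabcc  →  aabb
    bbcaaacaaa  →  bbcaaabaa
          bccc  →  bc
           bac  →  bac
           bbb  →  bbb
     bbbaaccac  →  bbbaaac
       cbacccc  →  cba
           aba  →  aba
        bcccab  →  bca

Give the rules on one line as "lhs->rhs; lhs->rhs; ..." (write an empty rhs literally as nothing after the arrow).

  | aacabcc => aabbcc => aabb
  | bbcaaacaaa => bbcaaabaa
  | bccc => bc
  | bac

aca->ab; cab->ca; cc->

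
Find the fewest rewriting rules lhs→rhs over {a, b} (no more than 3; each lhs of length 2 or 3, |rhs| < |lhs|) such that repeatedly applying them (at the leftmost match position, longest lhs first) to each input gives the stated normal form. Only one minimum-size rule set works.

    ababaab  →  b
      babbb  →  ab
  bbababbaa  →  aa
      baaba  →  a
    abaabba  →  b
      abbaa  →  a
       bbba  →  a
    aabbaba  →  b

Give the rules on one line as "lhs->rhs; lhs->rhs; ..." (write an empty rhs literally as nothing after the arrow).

  | ababaab => abaab => aab => b
  | babbb => bbb => ab
  | bbababbaa => bbabbaa => bbbaa => abaa => aa
  | baaba => aba => a

aab->b; ba->; bbb->ab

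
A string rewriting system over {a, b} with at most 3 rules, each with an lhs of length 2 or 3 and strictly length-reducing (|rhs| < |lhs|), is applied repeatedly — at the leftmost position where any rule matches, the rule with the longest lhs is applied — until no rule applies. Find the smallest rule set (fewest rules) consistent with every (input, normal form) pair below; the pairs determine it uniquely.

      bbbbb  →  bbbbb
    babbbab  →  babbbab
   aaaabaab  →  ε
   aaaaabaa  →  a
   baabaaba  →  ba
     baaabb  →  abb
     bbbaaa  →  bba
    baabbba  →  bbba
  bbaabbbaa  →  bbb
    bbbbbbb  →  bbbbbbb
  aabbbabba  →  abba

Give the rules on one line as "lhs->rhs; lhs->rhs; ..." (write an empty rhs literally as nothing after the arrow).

aa->; aab->aa; baa->

  | bbbbb
  | babbbab
  | aaaabaab => aabaab => aaaab => aab => aa => ε
  | aaaaabaa => aaabaa => abaa => a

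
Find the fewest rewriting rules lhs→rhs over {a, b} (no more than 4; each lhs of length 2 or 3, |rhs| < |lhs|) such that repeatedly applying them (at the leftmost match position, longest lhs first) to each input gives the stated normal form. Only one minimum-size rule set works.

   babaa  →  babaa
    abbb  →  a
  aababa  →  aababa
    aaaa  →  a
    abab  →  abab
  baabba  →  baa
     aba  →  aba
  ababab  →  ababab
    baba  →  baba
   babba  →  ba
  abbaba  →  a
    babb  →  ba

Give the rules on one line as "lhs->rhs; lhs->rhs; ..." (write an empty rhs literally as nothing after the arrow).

aaa->; bb->; bba->bb; bbb->bb

  | babaa
  | abbb => abb => a
  | aababa
  | aaaa => a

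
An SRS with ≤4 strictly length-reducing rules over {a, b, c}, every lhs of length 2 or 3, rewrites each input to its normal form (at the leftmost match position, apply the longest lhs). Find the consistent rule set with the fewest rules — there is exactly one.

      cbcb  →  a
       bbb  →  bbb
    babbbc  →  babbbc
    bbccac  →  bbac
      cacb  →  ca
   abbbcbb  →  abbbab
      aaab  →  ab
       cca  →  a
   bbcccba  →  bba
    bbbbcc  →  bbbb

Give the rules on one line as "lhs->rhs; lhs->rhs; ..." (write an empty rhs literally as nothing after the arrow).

aa->a; cb->a; cc->

  | cbcb => acb => aa => a
  | bbb
  | babbbc
  | bbccac => bbac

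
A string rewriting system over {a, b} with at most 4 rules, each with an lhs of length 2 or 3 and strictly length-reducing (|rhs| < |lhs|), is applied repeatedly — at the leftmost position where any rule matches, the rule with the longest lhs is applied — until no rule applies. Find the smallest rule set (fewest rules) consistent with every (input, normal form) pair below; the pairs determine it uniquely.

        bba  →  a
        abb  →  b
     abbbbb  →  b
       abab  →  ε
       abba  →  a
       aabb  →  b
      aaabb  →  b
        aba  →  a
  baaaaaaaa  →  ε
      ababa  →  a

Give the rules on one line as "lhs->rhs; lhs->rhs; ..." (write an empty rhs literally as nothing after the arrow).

  | bba => ba => a
  | abb => b
  | abbbbb => bbbb => bbb => bb => b
  | abab => ab => ε

aa->; ab->; ba->a; bb->b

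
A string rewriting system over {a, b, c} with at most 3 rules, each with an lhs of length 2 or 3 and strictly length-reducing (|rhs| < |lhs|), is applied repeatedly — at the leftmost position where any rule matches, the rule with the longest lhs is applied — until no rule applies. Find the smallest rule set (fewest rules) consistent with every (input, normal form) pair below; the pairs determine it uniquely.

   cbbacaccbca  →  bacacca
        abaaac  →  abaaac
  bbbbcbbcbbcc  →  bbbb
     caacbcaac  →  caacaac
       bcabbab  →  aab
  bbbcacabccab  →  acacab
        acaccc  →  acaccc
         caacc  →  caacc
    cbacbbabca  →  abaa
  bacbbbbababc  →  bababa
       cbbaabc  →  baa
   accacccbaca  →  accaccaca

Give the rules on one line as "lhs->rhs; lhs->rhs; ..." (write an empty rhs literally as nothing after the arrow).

bba->a; bc->; cb->

  | cbbacaccbca => bacaccbca => bacacca
  | abaaac
  | bbbbcbbcbbcc => bbbbbcbbcc => bbbbbbcc => bbbbbc => bbbb
  | caacbcaac => caacaac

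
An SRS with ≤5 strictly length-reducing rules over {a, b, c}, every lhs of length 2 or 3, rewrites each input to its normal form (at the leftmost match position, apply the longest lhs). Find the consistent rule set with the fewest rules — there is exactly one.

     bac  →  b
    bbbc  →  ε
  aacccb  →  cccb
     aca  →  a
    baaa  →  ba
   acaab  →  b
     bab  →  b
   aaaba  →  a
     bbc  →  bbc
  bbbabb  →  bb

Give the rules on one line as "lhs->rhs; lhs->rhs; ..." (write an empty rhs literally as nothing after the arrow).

  | bac => b
  | bbbc => ac => ε
  | aacccb => cccb
  | aca => a

aa->; ab->; ac->; bbb->a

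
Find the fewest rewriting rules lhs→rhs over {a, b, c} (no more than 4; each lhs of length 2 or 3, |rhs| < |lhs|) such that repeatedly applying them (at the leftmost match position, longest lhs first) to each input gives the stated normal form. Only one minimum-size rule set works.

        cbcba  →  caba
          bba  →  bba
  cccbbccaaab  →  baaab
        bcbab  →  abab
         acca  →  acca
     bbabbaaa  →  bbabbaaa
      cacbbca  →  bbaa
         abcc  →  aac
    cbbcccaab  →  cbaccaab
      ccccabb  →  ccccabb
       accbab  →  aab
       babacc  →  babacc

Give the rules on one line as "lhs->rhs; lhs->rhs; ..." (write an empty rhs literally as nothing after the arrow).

bc->a; cac->b; ccb->

  | cbcba => caba
  | bba
  | cccbbccaaab => cbccaaab => cacaaab => baaab
  | bcbab => abab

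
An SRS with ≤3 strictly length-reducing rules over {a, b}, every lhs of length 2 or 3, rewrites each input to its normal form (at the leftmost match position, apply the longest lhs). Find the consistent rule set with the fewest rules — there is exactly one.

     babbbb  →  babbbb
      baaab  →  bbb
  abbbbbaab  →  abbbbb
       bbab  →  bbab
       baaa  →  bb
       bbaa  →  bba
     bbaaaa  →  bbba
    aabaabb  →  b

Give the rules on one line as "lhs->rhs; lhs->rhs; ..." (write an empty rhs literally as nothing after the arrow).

aa->a; aaa->b; aab->

  | babbbb
  | baaab => bbb
  | abbbbbaab => abbbbb
  | bbab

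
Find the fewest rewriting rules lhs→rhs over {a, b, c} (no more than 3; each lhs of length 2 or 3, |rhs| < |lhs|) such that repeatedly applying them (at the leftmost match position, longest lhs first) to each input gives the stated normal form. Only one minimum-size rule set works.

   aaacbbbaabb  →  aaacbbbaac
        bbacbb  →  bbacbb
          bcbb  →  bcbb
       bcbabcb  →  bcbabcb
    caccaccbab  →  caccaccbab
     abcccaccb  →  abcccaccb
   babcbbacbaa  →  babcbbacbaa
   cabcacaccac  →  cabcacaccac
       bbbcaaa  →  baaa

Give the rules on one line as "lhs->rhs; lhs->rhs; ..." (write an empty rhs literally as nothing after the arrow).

abb->ac; bbc->

  | aaacbbbaabb => aaacbbbaac
  | bbacbb
  | bcbb
  | bcbabcb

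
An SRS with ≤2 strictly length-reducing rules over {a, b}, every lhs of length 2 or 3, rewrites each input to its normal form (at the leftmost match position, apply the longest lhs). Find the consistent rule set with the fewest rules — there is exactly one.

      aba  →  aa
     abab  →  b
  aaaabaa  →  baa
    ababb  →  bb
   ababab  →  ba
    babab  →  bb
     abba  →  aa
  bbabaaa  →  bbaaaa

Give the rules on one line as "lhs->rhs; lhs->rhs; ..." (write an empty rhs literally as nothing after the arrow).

aab->b; ab->a

  | aba => aa
  | abab => aab => b
  | aaaabaa => aabaa => baa
  | ababb => aabb => bb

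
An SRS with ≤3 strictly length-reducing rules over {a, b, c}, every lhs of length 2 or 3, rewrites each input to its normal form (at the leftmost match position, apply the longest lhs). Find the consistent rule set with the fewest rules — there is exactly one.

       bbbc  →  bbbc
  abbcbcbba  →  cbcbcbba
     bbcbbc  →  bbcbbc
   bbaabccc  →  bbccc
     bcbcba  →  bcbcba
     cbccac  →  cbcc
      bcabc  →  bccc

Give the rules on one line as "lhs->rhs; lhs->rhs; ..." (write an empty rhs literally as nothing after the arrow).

  | bbbc
  | abbcbcbba => cbcbcbba
  | bbcbbc
  | bbaabccc => bbacccc => bbccc

ab->c; ac->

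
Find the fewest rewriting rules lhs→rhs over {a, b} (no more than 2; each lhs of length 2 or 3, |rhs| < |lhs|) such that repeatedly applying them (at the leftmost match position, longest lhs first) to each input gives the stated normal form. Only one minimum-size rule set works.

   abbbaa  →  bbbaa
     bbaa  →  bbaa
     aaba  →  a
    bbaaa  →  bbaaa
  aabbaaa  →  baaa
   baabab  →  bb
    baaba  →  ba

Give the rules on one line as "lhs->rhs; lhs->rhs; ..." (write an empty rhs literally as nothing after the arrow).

  | abbbaa => bbbaa
  | bbaa
  | aaba => a
  | bbaaa

aab->; ab->b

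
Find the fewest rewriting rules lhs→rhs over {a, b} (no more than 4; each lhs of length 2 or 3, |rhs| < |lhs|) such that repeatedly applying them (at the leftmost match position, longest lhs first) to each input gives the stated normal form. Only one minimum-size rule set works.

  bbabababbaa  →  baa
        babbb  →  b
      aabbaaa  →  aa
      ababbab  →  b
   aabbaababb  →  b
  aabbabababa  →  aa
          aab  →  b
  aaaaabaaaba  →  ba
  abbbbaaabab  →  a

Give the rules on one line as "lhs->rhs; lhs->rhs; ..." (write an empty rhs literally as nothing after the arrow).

aaa->ba; ab->b; abb->b; bb->a

  | bbabababbaa => aabababbaa => abababbaa => bababbaa => bbabbaa => aabbaa => abaa => baa
  | babbb => bbb => ab => b
  | aabbaaa => abaaa => baaa => bba => aa
  | ababbab => babbab => bbab => aab => ab => b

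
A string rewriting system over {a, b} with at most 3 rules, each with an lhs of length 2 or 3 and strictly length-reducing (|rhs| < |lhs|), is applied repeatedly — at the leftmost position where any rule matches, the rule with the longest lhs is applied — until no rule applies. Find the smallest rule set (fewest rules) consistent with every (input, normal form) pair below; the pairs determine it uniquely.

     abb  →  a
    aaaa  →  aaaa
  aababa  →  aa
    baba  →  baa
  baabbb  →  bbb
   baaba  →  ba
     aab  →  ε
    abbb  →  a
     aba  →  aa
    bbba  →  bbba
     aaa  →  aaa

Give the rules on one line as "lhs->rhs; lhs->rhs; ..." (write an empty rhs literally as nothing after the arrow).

aab->; ab->a

  | abb => ab => a
  | aaaa
  | aababa => aba => aa
  | baba => baa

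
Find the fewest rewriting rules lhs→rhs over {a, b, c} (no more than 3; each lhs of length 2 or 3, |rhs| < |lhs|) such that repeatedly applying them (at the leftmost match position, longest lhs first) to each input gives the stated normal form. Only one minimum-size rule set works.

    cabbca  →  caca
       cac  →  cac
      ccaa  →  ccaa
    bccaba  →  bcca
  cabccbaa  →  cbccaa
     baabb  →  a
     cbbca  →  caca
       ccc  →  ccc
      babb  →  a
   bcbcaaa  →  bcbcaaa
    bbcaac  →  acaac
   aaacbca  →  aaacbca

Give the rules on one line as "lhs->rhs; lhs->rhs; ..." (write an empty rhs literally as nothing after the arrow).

  | cabbca => cbbca => caca
  | cac
  | ccaa
  | bccaba => bccba => bcca

ab->b; ba->a; bb->a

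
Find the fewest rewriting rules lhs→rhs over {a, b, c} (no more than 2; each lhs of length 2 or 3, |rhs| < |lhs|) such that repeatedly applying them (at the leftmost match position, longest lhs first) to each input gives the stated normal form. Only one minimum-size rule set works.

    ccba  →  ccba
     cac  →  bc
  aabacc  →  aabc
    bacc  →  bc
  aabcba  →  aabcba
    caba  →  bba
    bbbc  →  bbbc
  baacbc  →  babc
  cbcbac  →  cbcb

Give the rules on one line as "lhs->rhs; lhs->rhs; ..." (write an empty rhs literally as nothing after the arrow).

  | ccba
  | cac => bc
  | aabacc => aabc
  | bacc => bc

ac->; ca->b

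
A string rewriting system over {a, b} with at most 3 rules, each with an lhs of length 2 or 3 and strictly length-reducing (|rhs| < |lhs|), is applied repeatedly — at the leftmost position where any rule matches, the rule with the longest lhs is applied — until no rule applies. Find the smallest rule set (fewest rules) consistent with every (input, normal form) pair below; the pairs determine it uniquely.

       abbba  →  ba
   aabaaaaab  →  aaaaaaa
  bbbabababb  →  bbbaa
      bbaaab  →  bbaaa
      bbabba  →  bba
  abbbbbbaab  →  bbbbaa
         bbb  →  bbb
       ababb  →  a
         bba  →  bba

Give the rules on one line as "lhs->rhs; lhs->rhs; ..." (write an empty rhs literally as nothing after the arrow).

  | abbba => ba
  | aabaaaaab => aaaaaaab => aaaaaaa
  | bbbabababb => bbbaababb => bbbaaabb => bbbaa
  | bbaaab => bbaaa

ab->a; abb->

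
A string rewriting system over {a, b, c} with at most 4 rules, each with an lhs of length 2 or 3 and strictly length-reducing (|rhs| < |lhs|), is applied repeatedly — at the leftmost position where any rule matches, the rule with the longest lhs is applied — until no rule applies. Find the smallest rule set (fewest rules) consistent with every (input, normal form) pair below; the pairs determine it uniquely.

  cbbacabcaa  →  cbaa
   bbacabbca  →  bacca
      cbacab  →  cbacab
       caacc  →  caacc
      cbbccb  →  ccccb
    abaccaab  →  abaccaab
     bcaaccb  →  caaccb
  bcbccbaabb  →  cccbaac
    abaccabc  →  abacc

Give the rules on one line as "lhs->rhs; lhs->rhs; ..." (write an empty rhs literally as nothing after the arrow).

  | cbbacabcaa => ccacabcaa => cbabcaa => cbaa
  | bbacabbca => cacabbca => babbca => bacca
  | cbacab
  | caacc

abc->; bb->c; bc->c; cac->b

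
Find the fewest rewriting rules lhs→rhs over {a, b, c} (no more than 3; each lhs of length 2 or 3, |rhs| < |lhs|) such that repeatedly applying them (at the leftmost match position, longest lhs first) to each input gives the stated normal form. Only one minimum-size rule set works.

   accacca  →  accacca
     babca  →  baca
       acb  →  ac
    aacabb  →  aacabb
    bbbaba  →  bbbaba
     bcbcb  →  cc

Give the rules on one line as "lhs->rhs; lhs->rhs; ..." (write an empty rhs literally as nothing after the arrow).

bc->c; cb->c

  | accacca
  | babca => baca
  | acb => ac
  | aacabb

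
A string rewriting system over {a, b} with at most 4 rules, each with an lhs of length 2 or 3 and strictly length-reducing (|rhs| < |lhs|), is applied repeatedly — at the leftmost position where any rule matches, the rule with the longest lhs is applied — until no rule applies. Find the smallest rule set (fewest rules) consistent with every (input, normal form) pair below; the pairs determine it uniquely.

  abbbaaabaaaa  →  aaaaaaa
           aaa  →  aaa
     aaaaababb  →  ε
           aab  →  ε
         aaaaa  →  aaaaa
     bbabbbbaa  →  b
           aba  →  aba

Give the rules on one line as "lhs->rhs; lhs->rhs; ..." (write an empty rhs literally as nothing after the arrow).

aab->; baa->; bbb->a

  | abbbaaabaaaa => aaaaabaaaa => aaaaaaa
  | aaa
  | aaaaababb => aaaabb => aab => ε
  | aab => ε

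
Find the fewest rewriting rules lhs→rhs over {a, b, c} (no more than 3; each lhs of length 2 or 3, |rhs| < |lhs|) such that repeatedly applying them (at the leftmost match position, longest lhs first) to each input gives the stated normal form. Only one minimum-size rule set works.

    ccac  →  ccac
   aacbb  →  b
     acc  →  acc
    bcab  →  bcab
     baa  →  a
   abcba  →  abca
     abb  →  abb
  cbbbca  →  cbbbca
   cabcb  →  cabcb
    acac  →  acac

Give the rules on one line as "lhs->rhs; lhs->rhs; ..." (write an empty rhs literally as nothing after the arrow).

  | ccac
  | aacbb => acbb => b
  | acc
  | bcab

aa->a; acb->; ba->a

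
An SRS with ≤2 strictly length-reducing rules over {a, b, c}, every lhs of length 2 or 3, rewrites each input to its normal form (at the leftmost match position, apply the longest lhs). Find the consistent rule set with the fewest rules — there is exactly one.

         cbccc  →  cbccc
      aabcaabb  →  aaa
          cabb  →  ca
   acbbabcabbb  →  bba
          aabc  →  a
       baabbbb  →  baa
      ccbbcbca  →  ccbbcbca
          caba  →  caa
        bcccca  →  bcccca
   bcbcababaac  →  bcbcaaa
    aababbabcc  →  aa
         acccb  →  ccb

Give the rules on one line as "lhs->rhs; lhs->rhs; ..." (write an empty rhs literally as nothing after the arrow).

  | cbccc
  | aabcaabb => aacaabb => aaabb => aaab => aaa
  | cabb => cab => ca
  | acbbabcabbb => bbabcabbb => bbacabbb => bbabbb => bbabb => bbab => bba

ab->a; ac->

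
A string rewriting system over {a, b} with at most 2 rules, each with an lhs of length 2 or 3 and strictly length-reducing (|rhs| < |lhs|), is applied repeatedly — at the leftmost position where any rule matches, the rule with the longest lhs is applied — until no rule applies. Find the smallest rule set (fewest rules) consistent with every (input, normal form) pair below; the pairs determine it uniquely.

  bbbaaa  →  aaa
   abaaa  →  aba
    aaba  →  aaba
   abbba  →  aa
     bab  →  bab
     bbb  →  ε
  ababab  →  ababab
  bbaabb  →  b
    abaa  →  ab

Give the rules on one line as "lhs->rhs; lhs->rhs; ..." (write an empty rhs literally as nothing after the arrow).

baa->b; bbb->

  | bbbaaa => aaa
  | abaaa => aba
  | aaba
  | abbba => aa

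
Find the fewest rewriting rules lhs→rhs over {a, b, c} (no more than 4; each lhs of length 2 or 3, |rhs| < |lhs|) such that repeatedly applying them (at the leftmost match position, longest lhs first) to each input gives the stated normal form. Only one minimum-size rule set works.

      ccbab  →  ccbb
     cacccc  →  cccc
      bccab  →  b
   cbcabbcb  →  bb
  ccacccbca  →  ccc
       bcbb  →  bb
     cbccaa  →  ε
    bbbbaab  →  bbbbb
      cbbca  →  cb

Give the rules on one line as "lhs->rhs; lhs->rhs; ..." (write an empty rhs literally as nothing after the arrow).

ba->b; bc->; ca->

  | ccbab => ccbb
  | cacccc => cccc
  | bccab => cab => b
  | cbcabbcb => cabbcb => bbcb => bb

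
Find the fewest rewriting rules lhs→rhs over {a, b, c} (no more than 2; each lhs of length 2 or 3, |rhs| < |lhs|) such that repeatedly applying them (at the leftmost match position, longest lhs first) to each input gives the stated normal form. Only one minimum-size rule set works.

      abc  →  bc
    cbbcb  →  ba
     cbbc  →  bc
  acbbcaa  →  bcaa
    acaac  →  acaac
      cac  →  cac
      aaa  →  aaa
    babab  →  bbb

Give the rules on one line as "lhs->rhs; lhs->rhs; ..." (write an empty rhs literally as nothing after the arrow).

ab->b; cb->a

  | abc => bc
  | cbbcb => abcb => bcb => ba
  | cbbc => abc => bc
  | acbbcaa => aabcaa => abcaa => bcaa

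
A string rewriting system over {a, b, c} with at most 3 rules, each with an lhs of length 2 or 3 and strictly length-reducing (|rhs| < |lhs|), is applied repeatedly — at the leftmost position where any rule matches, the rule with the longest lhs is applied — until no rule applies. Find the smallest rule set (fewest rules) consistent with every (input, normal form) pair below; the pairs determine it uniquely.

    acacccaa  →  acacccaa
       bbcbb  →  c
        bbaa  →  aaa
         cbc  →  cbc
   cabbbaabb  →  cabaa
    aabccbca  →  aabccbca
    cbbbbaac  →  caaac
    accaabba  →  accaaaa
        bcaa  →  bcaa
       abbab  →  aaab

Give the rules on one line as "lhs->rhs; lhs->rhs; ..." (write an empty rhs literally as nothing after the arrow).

  | acacccaa
  | bbcbb => cbb => c
  | bbaa => aaa
  | cbc

bb->; bba->aa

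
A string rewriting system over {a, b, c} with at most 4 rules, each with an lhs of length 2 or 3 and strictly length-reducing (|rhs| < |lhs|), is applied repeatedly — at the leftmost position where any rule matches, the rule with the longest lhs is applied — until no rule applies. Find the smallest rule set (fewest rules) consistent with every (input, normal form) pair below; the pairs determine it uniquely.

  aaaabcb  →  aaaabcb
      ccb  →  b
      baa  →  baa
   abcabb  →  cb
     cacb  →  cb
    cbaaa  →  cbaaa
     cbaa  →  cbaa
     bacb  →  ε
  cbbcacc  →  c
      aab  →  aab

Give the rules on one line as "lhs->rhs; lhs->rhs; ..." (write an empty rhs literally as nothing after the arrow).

  | aaaabcb
  | ccb => b
  | baa
  | abcabb => abccb => abb => cb

abb->cb; ac->; bb->; cc->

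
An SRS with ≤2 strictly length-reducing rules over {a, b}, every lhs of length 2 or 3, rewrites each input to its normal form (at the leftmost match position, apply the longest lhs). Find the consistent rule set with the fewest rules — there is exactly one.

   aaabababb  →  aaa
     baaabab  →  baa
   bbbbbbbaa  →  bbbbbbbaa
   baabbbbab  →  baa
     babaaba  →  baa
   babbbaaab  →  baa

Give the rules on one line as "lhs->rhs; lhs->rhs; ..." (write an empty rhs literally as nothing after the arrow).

ab->; abb->a

  | aaabababb => aaababb => aaabb => aaa
  | baaabab => baaab => baa
  | bbbbbbbaa
  | baabbbbab => baabbab => baaab => baa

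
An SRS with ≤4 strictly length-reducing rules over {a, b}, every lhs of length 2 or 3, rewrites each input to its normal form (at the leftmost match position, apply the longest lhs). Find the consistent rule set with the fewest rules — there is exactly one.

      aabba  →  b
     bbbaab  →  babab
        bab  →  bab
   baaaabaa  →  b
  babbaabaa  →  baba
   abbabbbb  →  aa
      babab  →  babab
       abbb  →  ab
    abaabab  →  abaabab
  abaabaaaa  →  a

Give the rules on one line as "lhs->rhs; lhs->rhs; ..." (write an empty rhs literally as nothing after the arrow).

aaa->b; abb->a; bba->ab

  | aabba => aaa => b
  | bbbaab => babab
  | bab
  | baaaabaa => bbabaa => abbaa => aaa => b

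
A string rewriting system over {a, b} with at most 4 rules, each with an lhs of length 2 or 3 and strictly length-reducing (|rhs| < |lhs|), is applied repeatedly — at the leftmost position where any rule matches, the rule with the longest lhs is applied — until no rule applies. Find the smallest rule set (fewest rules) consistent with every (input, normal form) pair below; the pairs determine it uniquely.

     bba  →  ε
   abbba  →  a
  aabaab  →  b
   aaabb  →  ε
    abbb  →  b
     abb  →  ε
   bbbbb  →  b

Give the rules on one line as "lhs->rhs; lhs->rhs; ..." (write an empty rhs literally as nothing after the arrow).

aa->; ba->a; bb->a

  | bba => aa => ε
  | abbba => aaba => ba => a
  | aabaab => baab => aab => b
  | aaabb => abb => aa => ε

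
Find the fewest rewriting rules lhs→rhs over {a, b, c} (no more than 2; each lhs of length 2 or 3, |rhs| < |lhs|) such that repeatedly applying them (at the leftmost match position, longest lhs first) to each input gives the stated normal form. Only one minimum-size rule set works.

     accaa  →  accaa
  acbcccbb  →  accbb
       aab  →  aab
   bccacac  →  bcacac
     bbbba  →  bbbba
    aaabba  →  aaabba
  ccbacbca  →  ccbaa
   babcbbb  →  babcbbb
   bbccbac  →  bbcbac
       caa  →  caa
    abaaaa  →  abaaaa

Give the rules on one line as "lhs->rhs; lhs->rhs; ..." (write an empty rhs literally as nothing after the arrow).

bcc->bc; cbc->

  | accaa
  | acbcccbb => accbb
  | aab
  | bccacac => bcacac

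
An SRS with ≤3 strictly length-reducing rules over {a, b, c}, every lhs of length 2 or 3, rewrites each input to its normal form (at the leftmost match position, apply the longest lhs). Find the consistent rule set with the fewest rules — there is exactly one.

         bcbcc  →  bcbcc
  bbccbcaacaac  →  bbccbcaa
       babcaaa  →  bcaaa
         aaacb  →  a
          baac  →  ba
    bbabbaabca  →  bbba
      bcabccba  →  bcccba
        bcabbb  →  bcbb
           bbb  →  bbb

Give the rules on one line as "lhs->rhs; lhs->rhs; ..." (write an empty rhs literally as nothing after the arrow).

  | bcbcc
  | bbccbcaacaac => bbccbcaaac => bbccbcaa
  | babcaaa => bcaaa
  | aaacb => aab => a

ab->; ac->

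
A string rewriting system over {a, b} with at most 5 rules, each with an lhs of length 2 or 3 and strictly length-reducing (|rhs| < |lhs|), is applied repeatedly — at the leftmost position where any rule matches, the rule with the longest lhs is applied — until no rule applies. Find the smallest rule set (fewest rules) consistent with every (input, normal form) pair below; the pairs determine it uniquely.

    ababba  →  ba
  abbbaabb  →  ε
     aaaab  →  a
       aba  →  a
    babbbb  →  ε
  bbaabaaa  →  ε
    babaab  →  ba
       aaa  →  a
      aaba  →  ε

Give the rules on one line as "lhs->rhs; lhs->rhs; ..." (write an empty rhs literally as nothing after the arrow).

  | ababba => abba => ba
  | abbbaabb => bbaabb => aabb => ab => ε
  | aaaab => aab => a
  | aba => a

aa->; aab->a; ab->; bb->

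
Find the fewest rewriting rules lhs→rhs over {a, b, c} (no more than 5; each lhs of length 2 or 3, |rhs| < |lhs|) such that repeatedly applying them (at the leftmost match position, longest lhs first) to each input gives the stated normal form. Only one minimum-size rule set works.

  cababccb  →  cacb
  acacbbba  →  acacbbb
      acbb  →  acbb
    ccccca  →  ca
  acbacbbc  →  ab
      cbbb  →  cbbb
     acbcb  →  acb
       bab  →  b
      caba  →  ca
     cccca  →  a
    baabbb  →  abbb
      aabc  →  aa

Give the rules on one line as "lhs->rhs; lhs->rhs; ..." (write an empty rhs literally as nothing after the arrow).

  | cababccb => cabccb => cacb
  | acacbbba => acacbbb
  | acbb
  | ccccca => ccca => ca

ba->; bba->bb; bc->; cc->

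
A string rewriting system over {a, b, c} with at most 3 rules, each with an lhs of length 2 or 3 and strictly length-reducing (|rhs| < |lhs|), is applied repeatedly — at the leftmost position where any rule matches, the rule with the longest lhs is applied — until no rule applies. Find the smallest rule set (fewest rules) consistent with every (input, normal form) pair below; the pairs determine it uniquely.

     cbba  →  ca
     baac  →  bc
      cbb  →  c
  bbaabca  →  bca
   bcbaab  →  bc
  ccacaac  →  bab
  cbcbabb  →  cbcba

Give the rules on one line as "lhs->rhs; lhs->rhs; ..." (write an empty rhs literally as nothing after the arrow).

aa->; bb->; cc->b

  | cbba => ca
  | baac => bc
  | cbb => c
  | bbaabca => aabca => bca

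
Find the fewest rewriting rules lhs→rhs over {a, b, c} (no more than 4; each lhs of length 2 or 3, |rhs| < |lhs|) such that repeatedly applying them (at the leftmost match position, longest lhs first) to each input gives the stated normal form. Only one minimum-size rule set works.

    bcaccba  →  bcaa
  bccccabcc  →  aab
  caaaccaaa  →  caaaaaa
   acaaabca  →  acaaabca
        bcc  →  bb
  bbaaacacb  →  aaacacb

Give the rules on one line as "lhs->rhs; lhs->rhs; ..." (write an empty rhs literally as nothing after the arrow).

ba->a; bab->aa; cc->b

  | bcaccba => bcabba => bcaba => bcaa
  | bccccabcc => bbccabcc => bbbabcc => bbaacc => baacc => aacc => aab
  | caaaccaaa => caaabaaa => caaaaaa
  | acaaabca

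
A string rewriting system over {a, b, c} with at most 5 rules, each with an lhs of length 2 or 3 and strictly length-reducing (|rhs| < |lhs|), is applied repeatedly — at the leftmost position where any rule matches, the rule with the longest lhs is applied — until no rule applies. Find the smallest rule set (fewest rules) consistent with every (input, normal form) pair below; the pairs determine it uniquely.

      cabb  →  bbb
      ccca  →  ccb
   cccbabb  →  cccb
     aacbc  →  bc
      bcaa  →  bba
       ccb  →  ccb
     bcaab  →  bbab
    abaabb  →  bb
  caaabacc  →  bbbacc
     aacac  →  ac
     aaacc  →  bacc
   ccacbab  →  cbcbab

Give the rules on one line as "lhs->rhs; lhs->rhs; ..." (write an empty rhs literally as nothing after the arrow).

aa->b; aac->; abb->; ca->b

  | cabb => bbb
  | ccca => ccb
  | cccbabb => cccb
  | aacbc => bc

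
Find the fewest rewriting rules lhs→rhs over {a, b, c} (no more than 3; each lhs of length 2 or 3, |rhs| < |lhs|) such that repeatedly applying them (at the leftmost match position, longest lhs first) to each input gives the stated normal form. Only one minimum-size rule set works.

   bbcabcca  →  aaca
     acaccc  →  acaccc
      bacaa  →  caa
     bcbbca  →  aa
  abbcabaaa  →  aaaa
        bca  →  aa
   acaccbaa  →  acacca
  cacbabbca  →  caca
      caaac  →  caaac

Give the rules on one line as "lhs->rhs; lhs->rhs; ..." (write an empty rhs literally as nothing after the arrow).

  | bbcabcca => baabcca => abcca => aaca
  | acaccc
  | bacaa => caa
  | bcbbca => abbca => abaa => aa

ba->; bc->a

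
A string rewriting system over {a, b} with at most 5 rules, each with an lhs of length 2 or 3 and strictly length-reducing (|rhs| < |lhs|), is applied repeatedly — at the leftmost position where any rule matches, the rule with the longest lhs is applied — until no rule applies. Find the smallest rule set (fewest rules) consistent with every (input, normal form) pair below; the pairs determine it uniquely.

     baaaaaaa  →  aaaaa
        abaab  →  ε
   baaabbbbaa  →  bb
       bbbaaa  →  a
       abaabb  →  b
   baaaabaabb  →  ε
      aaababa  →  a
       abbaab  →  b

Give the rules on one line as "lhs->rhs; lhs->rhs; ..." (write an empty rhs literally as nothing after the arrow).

ab->; aba->; ba->a; baa->

  | baaaaaaa => aaaaa
  | abaab => ab => ε
  | baaabbbbaa => abbbbaa => bbbaa => bb
  | bbbaaa => bba => ba => a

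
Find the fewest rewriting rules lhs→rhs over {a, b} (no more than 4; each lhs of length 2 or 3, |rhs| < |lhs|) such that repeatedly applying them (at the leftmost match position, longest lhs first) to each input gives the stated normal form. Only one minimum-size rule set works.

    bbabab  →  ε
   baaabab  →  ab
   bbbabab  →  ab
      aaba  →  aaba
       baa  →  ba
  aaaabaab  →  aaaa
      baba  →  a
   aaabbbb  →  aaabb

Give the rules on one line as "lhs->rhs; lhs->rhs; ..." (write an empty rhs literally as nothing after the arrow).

baa->ba; bab->; bbb->b

  | bbabab => bab => ε
  | baaabab => baabab => babab => ab
  | bbbabab => babab => ab
  | aaba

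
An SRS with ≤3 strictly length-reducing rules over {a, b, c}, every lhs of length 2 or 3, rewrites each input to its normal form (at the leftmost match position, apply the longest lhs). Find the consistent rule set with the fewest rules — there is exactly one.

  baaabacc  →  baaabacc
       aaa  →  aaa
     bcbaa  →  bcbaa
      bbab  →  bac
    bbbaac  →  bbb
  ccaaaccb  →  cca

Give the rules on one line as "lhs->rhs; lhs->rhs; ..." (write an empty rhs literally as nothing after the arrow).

  | baaabacc
  | aaa
  | bcbaa
  | bbab => bac

aac->; acb->a; bab->ac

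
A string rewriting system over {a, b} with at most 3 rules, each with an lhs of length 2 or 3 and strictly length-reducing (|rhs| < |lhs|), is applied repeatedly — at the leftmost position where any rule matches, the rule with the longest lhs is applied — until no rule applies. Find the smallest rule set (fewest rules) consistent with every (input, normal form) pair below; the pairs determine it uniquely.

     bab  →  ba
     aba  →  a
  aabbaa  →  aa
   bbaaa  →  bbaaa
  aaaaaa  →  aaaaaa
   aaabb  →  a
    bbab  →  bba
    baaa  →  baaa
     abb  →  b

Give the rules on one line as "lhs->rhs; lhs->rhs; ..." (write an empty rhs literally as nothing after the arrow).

  | bab => ba
  | aba => a
  | aabbaa => abaa => aa
  | bbaaa

ab->; bab->ba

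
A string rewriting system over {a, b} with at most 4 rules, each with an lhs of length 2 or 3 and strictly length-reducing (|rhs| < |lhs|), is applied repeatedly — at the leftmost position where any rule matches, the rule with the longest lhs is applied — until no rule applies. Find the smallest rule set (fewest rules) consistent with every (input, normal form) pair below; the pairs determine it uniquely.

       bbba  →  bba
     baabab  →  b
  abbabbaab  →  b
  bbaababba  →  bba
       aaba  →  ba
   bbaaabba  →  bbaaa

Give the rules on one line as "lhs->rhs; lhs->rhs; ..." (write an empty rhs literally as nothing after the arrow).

ab->b; abb->; bab->b; bbb->bb

  | bbba => bba
  | baabab => babab => bab => b
  | abbabbaab => abbaab => aab => ab => b
  | bbaababba => bbababba => bbabba => bbba => bba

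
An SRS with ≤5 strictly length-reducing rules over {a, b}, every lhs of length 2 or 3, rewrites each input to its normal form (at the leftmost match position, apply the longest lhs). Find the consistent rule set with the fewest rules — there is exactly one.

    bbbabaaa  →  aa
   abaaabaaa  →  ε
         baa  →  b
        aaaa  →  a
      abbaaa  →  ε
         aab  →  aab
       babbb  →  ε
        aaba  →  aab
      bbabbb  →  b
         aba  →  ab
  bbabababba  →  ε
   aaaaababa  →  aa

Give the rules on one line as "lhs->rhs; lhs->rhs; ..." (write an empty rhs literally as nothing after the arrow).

aaa->; ba->b; bb->; bba->

  | bbbabaaa => babaaa => bbaaa => aa
  | abaaabaaa => abaabaaa => ababaaa => abbaaa => aaa => ε
  | baa => ba => b
  | aaaa => a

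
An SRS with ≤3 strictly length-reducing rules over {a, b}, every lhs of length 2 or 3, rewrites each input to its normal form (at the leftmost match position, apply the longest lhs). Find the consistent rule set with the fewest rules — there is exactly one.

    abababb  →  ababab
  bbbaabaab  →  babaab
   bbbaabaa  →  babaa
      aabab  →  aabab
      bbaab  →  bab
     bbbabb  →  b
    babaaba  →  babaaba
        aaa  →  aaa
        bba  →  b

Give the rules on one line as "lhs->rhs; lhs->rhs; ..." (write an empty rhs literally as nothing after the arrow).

bb->b; bba->b

  | abababb => ababab
  | bbbaabaab => bbaabaab => babaab
  | bbbaabaa => bbaabaa => babaa
  | aabab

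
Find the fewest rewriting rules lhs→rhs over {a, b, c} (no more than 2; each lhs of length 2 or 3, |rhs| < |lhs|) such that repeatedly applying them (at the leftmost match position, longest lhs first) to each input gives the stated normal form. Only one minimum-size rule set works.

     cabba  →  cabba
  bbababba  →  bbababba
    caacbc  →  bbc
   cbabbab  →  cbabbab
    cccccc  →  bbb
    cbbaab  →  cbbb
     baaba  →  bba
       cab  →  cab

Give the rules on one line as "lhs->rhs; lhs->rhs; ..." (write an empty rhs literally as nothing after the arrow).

  | cabba
  | bbababba
  | caacbc => ccbc => bbc
  | cbabbab

aa->; cc->b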